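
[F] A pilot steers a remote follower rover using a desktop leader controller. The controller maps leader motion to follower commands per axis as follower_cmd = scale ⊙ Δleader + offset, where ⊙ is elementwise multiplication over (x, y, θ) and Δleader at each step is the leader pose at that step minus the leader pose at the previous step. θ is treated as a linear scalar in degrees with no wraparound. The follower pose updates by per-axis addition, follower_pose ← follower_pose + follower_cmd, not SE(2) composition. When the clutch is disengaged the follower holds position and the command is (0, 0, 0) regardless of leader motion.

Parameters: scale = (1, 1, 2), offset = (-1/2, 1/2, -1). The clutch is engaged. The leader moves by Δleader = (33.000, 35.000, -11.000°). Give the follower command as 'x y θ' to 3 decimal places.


32.500 35.500 -23.000

axis x: 1·33.000 + -1/2 = 32.500
axis y: 1·35.000 + 1/2 = 35.500
axis θ: 2·-11.000 + -1 = -23.000


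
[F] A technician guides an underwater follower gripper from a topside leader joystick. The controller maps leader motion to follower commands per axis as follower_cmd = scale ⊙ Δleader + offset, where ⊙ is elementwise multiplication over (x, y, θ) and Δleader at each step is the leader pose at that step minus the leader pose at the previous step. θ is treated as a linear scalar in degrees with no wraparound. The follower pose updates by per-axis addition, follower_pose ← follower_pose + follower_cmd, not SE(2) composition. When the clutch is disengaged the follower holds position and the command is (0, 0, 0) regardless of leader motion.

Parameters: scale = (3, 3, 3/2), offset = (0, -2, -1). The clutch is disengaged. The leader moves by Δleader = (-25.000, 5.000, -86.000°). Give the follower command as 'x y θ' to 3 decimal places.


clutch disengaged → follower holds; cmd = (0, 0, 0)

0.000 0.000 0.000


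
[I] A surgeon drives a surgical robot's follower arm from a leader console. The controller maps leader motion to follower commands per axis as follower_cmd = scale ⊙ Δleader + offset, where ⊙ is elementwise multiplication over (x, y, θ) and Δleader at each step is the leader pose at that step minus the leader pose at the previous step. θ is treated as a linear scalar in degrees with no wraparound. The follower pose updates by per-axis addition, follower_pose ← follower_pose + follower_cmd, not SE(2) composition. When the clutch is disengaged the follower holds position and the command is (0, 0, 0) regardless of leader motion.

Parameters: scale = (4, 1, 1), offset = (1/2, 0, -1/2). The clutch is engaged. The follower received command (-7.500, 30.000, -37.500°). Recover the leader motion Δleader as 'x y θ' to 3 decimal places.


axis x: (-7.500 − 1/2) / (4) = -2.000
axis y: (30.000 − 0) / (1) = 30.000
axis θ: (-37.500 − -1/2) / (1) = -37.000

-2.000 30.000 -37.000


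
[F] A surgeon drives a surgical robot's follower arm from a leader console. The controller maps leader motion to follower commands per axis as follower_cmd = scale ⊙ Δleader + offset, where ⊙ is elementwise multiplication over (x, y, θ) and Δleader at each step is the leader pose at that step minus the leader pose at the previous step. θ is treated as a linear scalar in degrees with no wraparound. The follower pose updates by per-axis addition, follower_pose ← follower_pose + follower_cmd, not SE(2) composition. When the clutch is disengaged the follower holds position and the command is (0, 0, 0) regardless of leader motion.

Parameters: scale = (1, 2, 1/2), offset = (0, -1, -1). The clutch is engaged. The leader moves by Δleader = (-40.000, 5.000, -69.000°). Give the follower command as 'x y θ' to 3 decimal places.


axis x: 1·-40.000 + 0 = -40.000
axis y: 2·5.000 + -1 = 9.000
axis θ: 1/2·-69.000 + -1 = -35.500

-40.000 9.000 -35.500


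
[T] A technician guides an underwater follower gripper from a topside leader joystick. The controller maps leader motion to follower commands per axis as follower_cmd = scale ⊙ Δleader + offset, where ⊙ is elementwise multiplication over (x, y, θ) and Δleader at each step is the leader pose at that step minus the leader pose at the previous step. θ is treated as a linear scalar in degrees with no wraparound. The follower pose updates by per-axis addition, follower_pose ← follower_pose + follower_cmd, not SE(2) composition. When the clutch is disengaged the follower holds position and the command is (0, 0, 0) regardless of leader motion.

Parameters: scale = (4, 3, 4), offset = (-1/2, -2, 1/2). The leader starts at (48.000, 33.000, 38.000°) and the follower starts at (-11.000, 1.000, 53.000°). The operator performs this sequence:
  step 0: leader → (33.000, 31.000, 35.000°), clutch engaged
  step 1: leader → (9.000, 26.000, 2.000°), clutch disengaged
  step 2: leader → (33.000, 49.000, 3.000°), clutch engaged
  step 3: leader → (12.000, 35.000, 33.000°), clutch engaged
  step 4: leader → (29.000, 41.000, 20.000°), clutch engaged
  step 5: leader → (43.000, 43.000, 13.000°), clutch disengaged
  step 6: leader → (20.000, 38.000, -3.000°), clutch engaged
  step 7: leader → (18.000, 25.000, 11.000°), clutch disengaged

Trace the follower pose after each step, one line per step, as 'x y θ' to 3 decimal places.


step 0: Δleader=(-15.000, -2.000, -3.000°), engaged; cmd=(-60.500, -8.000, -11.500°) → follower=(-71.500, -7.000, 41.500°)
step 1: Δleader=(-24.000, -5.000, -33.000°), disengaged; cmd=(0,0,0) → follower holds at (-71.500, -7.000, 41.500°)
step 2: Δleader=(24.000, 23.000, 1.000°), engaged; cmd=(95.500, 67.000, 4.500°) → follower=(24.000, 60.000, 46.000°)
step 3: Δleader=(-21.000, -14.000, 30.000°), engaged; cmd=(-84.500, -44.000, 120.500°) → follower=(-60.500, 16.000, 166.500°)
step 4: Δleader=(17.000, 6.000, -13.000°), engaged; cmd=(67.500, 16.000, -51.500°) → follower=(7.000, 32.000, 115.000°)
step 5: Δleader=(14.000, 2.000, -7.000°), disengaged; cmd=(0,0,0) → follower holds at (7.000, 32.000, 115.000°)
step 6: Δleader=(-23.000, -5.000, -16.000°), engaged; cmd=(-92.500, -17.000, -63.500°) → follower=(-85.500, 15.000, 51.500°)
step 7: Δleader=(-2.000, -13.000, 14.000°), disengaged; cmd=(0,0,0) → follower holds at (-85.500, 15.000, 51.500°)

-71.500 -7.000 41.500
-71.500 -7.000 41.500
24.000 60.000 46.000
-60.500 16.000 166.500
7.000 32.000 115.000
7.000 32.000 115.000
-85.500 15.000 51.500
-85.500 15.000 51.500


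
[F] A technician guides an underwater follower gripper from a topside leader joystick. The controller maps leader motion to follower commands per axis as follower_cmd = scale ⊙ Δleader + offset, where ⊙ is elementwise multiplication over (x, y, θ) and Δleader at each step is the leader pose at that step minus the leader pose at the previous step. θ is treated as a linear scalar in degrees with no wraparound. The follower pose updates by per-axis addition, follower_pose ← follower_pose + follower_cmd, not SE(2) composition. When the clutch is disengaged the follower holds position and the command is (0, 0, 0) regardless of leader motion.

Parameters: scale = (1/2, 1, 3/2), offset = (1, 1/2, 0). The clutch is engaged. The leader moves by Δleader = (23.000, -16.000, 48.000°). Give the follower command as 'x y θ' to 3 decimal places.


axis x: 1/2·23.000 + 1 = 12.500
axis y: 1·-16.000 + 1/2 = -15.500
axis θ: 3/2·48.000 + 0 = 72.000

12.500 -15.500 72.000


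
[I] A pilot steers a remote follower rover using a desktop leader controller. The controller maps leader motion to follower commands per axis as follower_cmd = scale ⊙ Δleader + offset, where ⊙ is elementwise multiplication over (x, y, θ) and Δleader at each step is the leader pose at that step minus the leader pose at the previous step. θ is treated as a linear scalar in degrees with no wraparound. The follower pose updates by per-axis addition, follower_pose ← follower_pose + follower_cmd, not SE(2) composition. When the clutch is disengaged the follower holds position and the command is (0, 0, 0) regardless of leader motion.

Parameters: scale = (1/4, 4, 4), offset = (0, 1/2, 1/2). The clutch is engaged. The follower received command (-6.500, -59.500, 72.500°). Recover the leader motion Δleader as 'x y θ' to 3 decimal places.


-26.000 -15.000 18.000

axis x: (-6.500 − 0) / (1/4) = -26.000
axis y: (-59.500 − 1/2) / (4) = -15.000
axis θ: (72.500 − 1/2) / (4) = 18.000


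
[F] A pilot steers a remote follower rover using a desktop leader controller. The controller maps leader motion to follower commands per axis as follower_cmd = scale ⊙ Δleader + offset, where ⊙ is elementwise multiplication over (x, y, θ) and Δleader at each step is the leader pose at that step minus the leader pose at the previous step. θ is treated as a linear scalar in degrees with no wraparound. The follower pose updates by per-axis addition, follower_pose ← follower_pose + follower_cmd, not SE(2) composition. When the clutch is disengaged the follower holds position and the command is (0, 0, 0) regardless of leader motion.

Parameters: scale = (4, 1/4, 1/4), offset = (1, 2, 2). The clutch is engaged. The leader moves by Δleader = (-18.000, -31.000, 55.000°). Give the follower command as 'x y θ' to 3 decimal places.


axis x: 4·-18.000 + 1 = -71.000
axis y: 1/4·-31.000 + 2 = -5.750
axis θ: 1/4·55.000 + 2 = 15.750

-71.000 -5.750 15.750


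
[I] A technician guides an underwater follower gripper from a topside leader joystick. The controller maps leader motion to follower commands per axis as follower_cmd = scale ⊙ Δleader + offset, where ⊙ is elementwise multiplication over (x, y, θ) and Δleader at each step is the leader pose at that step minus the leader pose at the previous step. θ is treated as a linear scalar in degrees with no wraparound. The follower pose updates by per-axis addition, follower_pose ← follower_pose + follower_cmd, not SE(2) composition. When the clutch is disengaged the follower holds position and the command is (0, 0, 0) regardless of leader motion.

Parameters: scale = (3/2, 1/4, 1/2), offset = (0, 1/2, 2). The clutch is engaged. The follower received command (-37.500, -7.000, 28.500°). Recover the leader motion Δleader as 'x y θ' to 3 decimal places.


axis x: (-37.500 − 0) / (3/2) = -25.000
axis y: (-7.000 − 1/2) / (1/4) = -30.000
axis θ: (28.500 − 2) / (1/2) = 53.000

-25.000 -30.000 53.000


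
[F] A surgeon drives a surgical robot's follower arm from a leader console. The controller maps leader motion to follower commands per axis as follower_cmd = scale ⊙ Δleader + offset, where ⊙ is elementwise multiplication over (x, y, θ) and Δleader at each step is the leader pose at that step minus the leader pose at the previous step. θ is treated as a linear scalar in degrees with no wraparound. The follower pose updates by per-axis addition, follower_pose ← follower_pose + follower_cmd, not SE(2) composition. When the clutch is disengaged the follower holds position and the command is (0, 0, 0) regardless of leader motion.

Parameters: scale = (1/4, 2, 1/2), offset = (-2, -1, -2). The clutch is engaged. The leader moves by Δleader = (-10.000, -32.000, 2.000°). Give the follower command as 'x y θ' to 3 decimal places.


axis x: 1/4·-10.000 + -2 = -4.500
axis y: 2·-32.000 + -1 = -65.000
axis θ: 1/2·2.000 + -2 = -1.000

-4.500 -65.000 -1.000


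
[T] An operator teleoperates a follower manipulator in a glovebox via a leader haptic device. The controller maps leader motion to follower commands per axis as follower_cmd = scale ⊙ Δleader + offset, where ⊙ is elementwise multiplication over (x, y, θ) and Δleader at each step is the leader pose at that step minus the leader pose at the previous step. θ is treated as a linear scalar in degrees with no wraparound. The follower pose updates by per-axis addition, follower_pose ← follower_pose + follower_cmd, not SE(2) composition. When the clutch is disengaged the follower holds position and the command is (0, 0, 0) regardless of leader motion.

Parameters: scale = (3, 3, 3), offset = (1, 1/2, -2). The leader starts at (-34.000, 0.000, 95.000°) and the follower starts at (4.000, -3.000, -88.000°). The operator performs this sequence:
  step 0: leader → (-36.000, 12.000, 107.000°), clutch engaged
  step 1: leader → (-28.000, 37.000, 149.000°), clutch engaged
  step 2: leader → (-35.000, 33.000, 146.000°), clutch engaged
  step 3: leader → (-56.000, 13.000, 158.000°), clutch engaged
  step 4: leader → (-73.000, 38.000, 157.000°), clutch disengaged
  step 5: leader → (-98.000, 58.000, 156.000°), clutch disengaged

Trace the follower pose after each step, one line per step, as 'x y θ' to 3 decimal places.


step 0: Δleader=(-2.000, 12.000, 12.000°), engaged; cmd=(-5.000, 36.500, 34.000°) → follower=(-1.000, 33.500, -54.000°)
step 1: Δleader=(8.000, 25.000, 42.000°), engaged; cmd=(25.000, 75.500, 124.000°) → follower=(24.000, 109.000, 70.000°)
step 2: Δleader=(-7.000, -4.000, -3.000°), engaged; cmd=(-20.000, -11.500, -11.000°) → follower=(4.000, 97.500, 59.000°)
step 3: Δleader=(-21.000, -20.000, 12.000°), engaged; cmd=(-62.000, -59.500, 34.000°) → follower=(-58.000, 38.000, 93.000°)
step 4: Δleader=(-17.000, 25.000, -1.000°), disengaged; cmd=(0,0,0) → follower holds at (-58.000, 38.000, 93.000°)
step 5: Δleader=(-25.000, 20.000, -1.000°), disengaged; cmd=(0,0,0) → follower holds at (-58.000, 38.000, 93.000°)

-1.000 33.500 -54.000
24.000 109.000 70.000
4.000 97.500 59.000
-58.000 38.000 93.000
-58.000 38.000 93.000
-58.000 38.000 93.000


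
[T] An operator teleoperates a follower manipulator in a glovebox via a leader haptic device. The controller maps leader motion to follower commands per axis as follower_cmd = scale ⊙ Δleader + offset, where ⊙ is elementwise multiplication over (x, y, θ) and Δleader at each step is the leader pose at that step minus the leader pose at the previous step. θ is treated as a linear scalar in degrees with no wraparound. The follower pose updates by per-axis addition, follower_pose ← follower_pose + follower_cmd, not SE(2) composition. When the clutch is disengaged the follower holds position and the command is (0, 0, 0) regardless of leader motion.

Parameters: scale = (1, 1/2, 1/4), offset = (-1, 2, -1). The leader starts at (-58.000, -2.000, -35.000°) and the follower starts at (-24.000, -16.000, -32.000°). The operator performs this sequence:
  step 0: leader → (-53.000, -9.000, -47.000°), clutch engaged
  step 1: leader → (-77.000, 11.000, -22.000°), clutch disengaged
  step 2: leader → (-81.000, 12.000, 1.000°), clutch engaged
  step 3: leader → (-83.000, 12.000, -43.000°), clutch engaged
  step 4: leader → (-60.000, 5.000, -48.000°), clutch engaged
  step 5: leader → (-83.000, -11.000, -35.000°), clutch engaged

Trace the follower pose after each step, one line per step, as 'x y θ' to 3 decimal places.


-20.000 -17.500 -36.000
-20.000 -17.500 -36.000
-25.000 -15.000 -31.250
-28.000 -13.000 -43.250
-6.000 -14.500 -45.500
-30.000 -20.500 -43.250

step 0: Δleader=(5.000, -7.000, -12.000°), engaged; cmd=(4.000, -1.500, -4.000°) → follower=(-20.000, -17.500, -36.000°)
step 1: Δleader=(-24.000, 20.000, 25.000°), disengaged; cmd=(0,0,0) → follower holds at (-20.000, -17.500, -36.000°)
step 2: Δleader=(-4.000, 1.000, 23.000°), engaged; cmd=(-5.000, 2.500, 4.750°) → follower=(-25.000, -15.000, -31.250°)
step 3: Δleader=(-2.000, 0.000, -44.000°), engaged; cmd=(-3.000, 2.000, -12.000°) → follower=(-28.000, -13.000, -43.250°)
step 4: Δleader=(23.000, -7.000, -5.000°), engaged; cmd=(22.000, -1.500, -2.250°) → follower=(-6.000, -14.500, -45.500°)
step 5: Δleader=(-23.000, -16.000, 13.000°), engaged; cmd=(-24.000, -6.000, 2.250°) → follower=(-30.000, -20.500, -43.250°)


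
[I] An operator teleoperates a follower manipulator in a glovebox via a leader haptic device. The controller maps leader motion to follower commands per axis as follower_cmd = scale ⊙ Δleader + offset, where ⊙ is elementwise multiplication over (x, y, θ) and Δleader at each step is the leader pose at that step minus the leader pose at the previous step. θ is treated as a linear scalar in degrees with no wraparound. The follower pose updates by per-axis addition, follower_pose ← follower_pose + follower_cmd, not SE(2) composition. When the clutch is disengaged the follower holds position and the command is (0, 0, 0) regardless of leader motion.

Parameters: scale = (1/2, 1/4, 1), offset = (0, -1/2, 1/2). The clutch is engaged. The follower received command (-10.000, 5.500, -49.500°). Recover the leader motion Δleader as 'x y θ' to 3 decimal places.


axis x: (-10.000 − 0) / (1/2) = -20.000
axis y: (5.500 − -1/2) / (1/4) = 24.000
axis θ: (-49.500 − 1/2) / (1) = -50.000

-20.000 24.000 -50.000


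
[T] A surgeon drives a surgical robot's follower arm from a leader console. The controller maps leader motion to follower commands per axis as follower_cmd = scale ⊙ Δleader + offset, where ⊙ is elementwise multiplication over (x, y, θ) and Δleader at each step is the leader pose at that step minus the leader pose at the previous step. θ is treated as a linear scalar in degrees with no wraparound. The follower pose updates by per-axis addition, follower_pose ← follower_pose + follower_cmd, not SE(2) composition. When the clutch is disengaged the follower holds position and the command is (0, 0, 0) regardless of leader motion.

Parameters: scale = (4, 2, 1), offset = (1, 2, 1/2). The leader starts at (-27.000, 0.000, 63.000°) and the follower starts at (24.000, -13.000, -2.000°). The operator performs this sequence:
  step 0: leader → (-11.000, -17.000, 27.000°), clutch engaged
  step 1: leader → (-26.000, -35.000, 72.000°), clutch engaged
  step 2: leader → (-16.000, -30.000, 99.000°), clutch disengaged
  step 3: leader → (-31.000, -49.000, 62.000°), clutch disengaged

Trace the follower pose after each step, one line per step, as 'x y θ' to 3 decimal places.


step 0: Δleader=(16.000, -17.000, -36.000°), engaged; cmd=(65.000, -32.000, -35.500°) → follower=(89.000, -45.000, -37.500°)
step 1: Δleader=(-15.000, -18.000, 45.000°), engaged; cmd=(-59.000, -34.000, 45.500°) → follower=(30.000, -79.000, 8.000°)
step 2: Δleader=(10.000, 5.000, 27.000°), disengaged; cmd=(0,0,0) → follower holds at (30.000, -79.000, 8.000°)
step 3: Δleader=(-15.000, -19.000, -37.000°), disengaged; cmd=(0,0,0) → follower holds at (30.000, -79.000, 8.000°)

89.000 -45.000 -37.500
30.000 -79.000 8.000
30.000 -79.000 8.000
30.000 -79.000 8.000


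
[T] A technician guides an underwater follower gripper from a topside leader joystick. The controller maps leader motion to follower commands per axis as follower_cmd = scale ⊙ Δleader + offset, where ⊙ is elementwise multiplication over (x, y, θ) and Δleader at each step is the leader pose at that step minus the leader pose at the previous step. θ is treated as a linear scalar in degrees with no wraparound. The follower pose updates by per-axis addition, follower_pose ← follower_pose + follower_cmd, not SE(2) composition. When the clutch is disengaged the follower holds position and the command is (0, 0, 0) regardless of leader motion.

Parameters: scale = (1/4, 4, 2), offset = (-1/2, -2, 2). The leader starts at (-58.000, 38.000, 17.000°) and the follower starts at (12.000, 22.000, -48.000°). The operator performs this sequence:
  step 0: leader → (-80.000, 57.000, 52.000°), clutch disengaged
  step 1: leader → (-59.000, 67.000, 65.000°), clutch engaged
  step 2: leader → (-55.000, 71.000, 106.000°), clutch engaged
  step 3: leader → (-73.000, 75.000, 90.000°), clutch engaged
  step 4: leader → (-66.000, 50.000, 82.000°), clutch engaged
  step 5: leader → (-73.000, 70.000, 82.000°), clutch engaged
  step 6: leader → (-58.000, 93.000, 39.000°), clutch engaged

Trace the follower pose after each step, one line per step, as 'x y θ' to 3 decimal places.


step 0: Δleader=(-22.000, 19.000, 35.000°), disengaged; cmd=(0,0,0) → follower holds at (12.000, 22.000, -48.000°)
step 1: Δleader=(21.000, 10.000, 13.000°), engaged; cmd=(4.750, 38.000, 28.000°) → follower=(16.750, 60.000, -20.000°)
step 2: Δleader=(4.000, 4.000, 41.000°), engaged; cmd=(0.500, 14.000, 84.000°) → follower=(17.250, 74.000, 64.000°)
step 3: Δleader=(-18.000, 4.000, -16.000°), engaged; cmd=(-5.000, 14.000, -30.000°) → follower=(12.250, 88.000, 34.000°)
step 4: Δleader=(7.000, -25.000, -8.000°), engaged; cmd=(1.250, -102.000, -14.000°) → follower=(13.500, -14.000, 20.000°)
step 5: Δleader=(-7.000, 20.000, 0.000°), engaged; cmd=(-2.250, 78.000, 2.000°) → follower=(11.250, 64.000, 22.000°)
step 6: Δleader=(15.000, 23.000, -43.000°), engaged; cmd=(3.250, 90.000, -84.000°) → follower=(14.500, 154.000, -62.000°)

12.000 22.000 -48.000
16.750 60.000 -20.000
17.250 74.000 64.000
12.250 88.000 34.000
13.500 -14.000 20.000
11.250 64.000 22.000
14.500 154.000 -62.000


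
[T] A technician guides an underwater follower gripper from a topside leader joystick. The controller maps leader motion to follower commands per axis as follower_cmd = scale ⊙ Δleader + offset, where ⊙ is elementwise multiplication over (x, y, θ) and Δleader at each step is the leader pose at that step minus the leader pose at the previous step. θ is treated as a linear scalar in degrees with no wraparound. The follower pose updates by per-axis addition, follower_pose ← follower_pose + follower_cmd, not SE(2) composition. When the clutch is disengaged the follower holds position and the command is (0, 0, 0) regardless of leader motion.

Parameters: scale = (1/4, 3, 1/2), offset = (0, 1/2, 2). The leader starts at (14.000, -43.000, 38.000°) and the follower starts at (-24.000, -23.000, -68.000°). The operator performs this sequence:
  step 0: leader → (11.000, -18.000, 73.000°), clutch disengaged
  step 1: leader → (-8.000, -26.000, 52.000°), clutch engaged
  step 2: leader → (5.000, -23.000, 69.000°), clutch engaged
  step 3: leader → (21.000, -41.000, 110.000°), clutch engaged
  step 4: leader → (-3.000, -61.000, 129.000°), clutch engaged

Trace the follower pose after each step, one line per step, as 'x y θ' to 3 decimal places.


-24.000 -23.000 -68.000
-28.750 -46.500 -76.500
-25.500 -37.000 -66.000
-21.500 -90.500 -43.500
-27.500 -150.000 -32.000

step 0: Δleader=(-3.000, 25.000, 35.000°), disengaged; cmd=(0,0,0) → follower holds at (-24.000, -23.000, -68.000°)
step 1: Δleader=(-19.000, -8.000, -21.000°), engaged; cmd=(-4.750, -23.500, -8.500°) → follower=(-28.750, -46.500, -76.500°)
step 2: Δleader=(13.000, 3.000, 17.000°), engaged; cmd=(3.250, 9.500, 10.500°) → follower=(-25.500, -37.000, -66.000°)
step 3: Δleader=(16.000, -18.000, 41.000°), engaged; cmd=(4.000, -53.500, 22.500°) → follower=(-21.500, -90.500, -43.500°)
step 4: Δleader=(-24.000, -20.000, 19.000°), engaged; cmd=(-6.000, -59.500, 11.500°) → follower=(-27.500, -150.000, -32.000°)


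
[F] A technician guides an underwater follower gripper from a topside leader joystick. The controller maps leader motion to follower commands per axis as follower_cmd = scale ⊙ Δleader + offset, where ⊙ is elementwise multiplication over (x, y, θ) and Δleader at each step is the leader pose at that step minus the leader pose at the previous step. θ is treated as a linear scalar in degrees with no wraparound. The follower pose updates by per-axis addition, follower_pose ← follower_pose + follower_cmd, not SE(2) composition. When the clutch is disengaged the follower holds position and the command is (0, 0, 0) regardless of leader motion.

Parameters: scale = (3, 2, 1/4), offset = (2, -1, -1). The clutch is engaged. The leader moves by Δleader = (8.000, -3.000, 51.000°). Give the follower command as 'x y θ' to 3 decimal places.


axis x: 3·8.000 + 2 = 26.000
axis y: 2·-3.000 + -1 = -7.000
axis θ: 1/4·51.000 + -1 = 11.750

26.000 -7.000 11.750


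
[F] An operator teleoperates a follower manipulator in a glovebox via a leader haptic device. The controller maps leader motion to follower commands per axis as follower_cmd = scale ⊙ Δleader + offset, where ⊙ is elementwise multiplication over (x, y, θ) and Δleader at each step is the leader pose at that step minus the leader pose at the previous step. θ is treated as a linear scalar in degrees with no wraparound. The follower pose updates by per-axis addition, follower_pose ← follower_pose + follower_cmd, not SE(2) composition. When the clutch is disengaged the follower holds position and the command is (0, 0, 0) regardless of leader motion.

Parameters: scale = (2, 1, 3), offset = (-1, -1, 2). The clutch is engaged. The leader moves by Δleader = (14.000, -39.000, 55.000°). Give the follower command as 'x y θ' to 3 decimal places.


27.000 -40.000 167.000

axis x: 2·14.000 + -1 = 27.000
axis y: 1·-39.000 + -1 = -40.000
axis θ: 3·55.000 + 2 = 167.000


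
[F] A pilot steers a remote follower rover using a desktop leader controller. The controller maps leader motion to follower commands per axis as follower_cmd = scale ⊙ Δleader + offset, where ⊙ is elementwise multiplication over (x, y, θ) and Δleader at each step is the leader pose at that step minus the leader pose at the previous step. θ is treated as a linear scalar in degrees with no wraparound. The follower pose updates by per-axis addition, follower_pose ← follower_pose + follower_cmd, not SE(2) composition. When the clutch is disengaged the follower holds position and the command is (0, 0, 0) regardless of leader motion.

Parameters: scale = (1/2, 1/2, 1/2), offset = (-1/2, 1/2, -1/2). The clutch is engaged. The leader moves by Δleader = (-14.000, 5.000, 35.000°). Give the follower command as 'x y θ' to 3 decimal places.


-7.500 3.000 17.000

axis x: 1/2·-14.000 + -1/2 = -7.500
axis y: 1/2·5.000 + 1/2 = 3.000
axis θ: 1/2·35.000 + -1/2 = 17.000


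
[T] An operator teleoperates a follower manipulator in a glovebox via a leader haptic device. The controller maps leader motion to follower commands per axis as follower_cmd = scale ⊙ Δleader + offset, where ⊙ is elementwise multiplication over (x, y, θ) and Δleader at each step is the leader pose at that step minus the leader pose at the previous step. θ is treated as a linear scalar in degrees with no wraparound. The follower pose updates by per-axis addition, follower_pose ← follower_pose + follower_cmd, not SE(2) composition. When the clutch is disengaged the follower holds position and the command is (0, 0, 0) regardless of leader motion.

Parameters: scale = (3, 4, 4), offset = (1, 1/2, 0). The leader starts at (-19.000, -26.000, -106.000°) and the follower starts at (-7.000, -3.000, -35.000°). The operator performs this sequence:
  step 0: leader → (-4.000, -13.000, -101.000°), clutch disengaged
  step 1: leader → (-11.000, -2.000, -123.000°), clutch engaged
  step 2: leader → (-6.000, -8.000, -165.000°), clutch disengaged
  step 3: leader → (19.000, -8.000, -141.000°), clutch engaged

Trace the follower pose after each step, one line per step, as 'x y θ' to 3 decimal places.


step 0: Δleader=(15.000, 13.000, 5.000°), disengaged; cmd=(0,0,0) → follower holds at (-7.000, -3.000, -35.000°)
step 1: Δleader=(-7.000, 11.000, -22.000°), engaged; cmd=(-20.000, 44.500, -88.000°) → follower=(-27.000, 41.500, -123.000°)
step 2: Δleader=(5.000, -6.000, -42.000°), disengaged; cmd=(0,0,0) → follower holds at (-27.000, 41.500, -123.000°)
step 3: Δleader=(25.000, 0.000, 24.000°), engaged; cmd=(76.000, 0.500, 96.000°) → follower=(49.000, 42.000, -27.000°)

-7.000 -3.000 -35.000
-27.000 41.500 -123.000
-27.000 41.500 -123.000
49.000 42.000 -27.000


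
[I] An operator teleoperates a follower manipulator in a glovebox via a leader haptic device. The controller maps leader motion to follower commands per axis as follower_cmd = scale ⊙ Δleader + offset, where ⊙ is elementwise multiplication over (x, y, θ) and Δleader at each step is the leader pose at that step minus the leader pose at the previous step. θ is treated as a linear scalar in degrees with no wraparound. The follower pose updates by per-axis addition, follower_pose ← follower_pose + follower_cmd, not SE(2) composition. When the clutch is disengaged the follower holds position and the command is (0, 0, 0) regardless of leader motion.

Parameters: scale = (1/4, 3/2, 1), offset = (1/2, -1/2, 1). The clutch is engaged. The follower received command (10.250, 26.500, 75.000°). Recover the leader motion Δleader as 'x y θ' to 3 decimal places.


39.000 18.000 74.000

axis x: (10.250 − 1/2) / (1/4) = 39.000
axis y: (26.500 − -1/2) / (3/2) = 18.000
axis θ: (75.000 − 1) / (1) = 74.000


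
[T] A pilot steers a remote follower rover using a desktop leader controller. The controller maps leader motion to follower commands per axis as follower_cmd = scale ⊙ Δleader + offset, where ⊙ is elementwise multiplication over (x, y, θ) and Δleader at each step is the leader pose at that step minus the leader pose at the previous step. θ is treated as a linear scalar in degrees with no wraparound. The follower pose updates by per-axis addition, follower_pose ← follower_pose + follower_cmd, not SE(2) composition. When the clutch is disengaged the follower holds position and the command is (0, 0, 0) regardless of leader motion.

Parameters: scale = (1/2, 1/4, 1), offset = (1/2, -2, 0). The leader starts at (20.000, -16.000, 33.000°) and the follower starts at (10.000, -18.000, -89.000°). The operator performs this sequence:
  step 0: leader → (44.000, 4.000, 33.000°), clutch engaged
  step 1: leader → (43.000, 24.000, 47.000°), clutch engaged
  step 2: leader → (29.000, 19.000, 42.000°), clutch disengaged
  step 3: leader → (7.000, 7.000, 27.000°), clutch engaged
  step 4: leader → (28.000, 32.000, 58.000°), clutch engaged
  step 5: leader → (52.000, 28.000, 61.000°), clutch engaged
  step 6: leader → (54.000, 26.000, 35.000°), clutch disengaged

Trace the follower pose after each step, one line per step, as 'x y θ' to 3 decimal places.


22.500 -15.000 -89.000
22.500 -12.000 -75.000
22.500 -12.000 -75.000
12.000 -17.000 -90.000
23.000 -12.750 -59.000
35.500 -15.750 -56.000
35.500 -15.750 -56.000

step 0: Δleader=(24.000, 20.000, 0.000°), engaged; cmd=(12.500, 3.000, 0.000°) → follower=(22.500, -15.000, -89.000°)
step 1: Δleader=(-1.000, 20.000, 14.000°), engaged; cmd=(0.000, 3.000, 14.000°) → follower=(22.500, -12.000, -75.000°)
step 2: Δleader=(-14.000, -5.000, -5.000°), disengaged; cmd=(0,0,0) → follower holds at (22.500, -12.000, -75.000°)
step 3: Δleader=(-22.000, -12.000, -15.000°), engaged; cmd=(-10.500, -5.000, -15.000°) → follower=(12.000, -17.000, -90.000°)
step 4: Δleader=(21.000, 25.000, 31.000°), engaged; cmd=(11.000, 4.250, 31.000°) → follower=(23.000, -12.750, -59.000°)
step 5: Δleader=(24.000, -4.000, 3.000°), engaged; cmd=(12.500, -3.000, 3.000°) → follower=(35.500, -15.750, -56.000°)
step 6: Δleader=(2.000, -2.000, -26.000°), disengaged; cmd=(0,0,0) → follower holds at (35.500, -15.750, -56.000°)


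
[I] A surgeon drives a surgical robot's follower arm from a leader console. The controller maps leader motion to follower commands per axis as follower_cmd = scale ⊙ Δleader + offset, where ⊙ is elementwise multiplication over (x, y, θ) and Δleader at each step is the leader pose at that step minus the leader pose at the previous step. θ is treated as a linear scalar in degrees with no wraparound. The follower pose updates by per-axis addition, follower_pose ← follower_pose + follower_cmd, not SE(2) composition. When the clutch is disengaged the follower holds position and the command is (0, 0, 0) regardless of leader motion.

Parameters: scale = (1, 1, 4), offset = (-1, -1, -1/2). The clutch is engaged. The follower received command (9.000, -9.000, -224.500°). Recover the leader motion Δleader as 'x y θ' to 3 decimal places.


axis x: (9.000 − -1) / (1) = 10.000
axis y: (-9.000 − -1) / (1) = -8.000
axis θ: (-224.500 − -1/2) / (4) = -56.000

10.000 -8.000 -56.000


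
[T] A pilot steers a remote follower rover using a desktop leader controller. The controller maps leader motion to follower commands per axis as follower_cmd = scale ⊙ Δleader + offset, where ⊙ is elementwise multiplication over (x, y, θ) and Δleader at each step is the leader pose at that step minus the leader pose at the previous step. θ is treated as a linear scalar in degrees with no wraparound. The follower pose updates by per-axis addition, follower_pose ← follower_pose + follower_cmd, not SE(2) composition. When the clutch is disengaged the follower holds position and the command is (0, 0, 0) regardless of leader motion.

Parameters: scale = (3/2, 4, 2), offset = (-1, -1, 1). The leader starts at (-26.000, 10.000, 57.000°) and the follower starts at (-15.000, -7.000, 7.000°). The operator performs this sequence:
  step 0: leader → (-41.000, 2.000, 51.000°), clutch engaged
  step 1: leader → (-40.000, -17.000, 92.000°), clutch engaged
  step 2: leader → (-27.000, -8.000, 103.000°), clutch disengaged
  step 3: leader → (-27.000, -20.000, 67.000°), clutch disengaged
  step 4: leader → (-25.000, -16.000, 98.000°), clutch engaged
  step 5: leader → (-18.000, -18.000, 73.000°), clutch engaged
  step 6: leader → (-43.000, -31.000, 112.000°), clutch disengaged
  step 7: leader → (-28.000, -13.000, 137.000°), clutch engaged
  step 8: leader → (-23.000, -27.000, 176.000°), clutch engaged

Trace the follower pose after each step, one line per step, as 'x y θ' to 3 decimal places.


step 0: Δleader=(-15.000, -8.000, -6.000°), engaged; cmd=(-23.500, -33.000, -11.000°) → follower=(-38.500, -40.000, -4.000°)
step 1: Δleader=(1.000, -19.000, 41.000°), engaged; cmd=(0.500, -77.000, 83.000°) → follower=(-38.000, -117.000, 79.000°)
step 2: Δleader=(13.000, 9.000, 11.000°), disengaged; cmd=(0,0,0) → follower holds at (-38.000, -117.000, 79.000°)
step 3: Δleader=(0.000, -12.000, -36.000°), disengaged; cmd=(0,0,0) → follower holds at (-38.000, -117.000, 79.000°)
step 4: Δleader=(2.000, 4.000, 31.000°), engaged; cmd=(2.000, 15.000, 63.000°) → follower=(-36.000, -102.000, 142.000°)
step 5: Δleader=(7.000, -2.000, -25.000°), engaged; cmd=(9.500, -9.000, -49.000°) → follower=(-26.500, -111.000, 93.000°)
step 6: Δleader=(-25.000, -13.000, 39.000°), disengaged; cmd=(0,0,0) → follower holds at (-26.500, -111.000, 93.000°)
step 7: Δleader=(15.000, 18.000, 25.000°), engaged; cmd=(21.500, 71.000, 51.000°) → follower=(-5.000, -40.000, 144.000°)
step 8: Δleader=(5.000, -14.000, 39.000°), engaged; cmd=(6.500, -57.000, 79.000°) → follower=(1.500, -97.000, 223.000°)

-38.500 -40.000 -4.000
-38.000 -117.000 79.000
-38.000 -117.000 79.000
-38.000 -117.000 79.000
-36.000 -102.000 142.000
-26.500 -111.000 93.000
-26.500 -111.000 93.000
-5.000 -40.000 144.000
1.500 -97.000 223.000


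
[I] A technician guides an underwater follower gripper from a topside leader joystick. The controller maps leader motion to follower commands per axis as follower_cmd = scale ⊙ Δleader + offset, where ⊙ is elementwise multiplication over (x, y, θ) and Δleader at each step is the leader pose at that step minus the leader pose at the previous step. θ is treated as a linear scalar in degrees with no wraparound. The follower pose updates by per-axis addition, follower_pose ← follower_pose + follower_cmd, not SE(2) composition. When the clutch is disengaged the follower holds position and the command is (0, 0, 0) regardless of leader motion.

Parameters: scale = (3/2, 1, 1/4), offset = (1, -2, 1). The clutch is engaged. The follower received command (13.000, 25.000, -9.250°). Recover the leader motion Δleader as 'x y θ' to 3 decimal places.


axis x: (13.000 − 1) / (3/2) = 8.000
axis y: (25.000 − -2) / (1) = 27.000
axis θ: (-9.250 − 1) / (1/4) = -41.000

8.000 27.000 -41.000


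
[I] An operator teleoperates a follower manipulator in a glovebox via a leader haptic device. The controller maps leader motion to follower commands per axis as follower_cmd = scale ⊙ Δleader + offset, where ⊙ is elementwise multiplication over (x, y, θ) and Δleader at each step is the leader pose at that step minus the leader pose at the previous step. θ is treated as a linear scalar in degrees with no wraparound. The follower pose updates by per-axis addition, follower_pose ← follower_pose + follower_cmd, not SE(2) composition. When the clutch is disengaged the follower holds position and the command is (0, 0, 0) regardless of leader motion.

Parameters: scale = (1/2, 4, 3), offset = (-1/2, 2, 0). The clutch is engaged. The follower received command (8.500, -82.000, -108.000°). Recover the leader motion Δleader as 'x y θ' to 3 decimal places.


axis x: (8.500 − -1/2) / (1/2) = 18.000
axis y: (-82.000 − 2) / (4) = -21.000
axis θ: (-108.000 − 0) / (3) = -36.000

18.000 -21.000 -36.000


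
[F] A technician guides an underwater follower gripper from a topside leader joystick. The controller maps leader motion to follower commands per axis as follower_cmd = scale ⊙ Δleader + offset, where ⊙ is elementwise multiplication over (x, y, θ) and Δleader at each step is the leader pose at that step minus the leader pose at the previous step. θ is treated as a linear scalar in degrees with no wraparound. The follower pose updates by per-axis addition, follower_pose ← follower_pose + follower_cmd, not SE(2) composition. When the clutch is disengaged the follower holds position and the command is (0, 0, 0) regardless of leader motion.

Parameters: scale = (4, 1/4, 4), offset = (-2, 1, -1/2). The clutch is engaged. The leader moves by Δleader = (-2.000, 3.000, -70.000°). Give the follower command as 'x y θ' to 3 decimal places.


-10.000 1.750 -280.500

axis x: 4·-2.000 + -2 = -10.000
axis y: 1/4·3.000 + 1 = 1.750
axis θ: 4·-70.000 + -1/2 = -280.500


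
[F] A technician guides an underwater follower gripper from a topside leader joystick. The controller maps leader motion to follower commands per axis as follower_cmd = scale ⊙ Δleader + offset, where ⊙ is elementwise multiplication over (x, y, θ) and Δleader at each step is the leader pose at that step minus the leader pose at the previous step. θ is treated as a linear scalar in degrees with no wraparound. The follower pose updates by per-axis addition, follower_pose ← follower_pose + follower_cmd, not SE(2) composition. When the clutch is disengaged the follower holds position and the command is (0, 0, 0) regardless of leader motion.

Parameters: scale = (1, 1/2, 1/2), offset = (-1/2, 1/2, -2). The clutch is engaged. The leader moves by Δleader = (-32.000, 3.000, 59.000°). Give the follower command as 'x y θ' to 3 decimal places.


-32.500 2.000 27.500

axis x: 1·-32.000 + -1/2 = -32.500
axis y: 1/2·3.000 + 1/2 = 2.000
axis θ: 1/2·59.000 + -2 = 27.500


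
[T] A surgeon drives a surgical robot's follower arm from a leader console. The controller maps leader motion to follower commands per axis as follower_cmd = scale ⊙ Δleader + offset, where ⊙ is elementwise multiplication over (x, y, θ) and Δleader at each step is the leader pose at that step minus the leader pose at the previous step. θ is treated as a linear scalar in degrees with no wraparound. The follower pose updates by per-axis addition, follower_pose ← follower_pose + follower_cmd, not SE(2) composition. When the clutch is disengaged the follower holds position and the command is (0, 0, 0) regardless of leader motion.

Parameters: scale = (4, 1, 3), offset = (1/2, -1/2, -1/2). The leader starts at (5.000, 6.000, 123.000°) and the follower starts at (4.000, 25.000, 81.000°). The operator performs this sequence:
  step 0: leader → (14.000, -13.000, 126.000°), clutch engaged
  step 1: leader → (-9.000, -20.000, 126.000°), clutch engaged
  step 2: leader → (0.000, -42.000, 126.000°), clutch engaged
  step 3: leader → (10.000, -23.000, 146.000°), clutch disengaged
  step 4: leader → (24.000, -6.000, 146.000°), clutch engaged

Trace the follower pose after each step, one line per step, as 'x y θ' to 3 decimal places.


step 0: Δleader=(9.000, -19.000, 3.000°), engaged; cmd=(36.500, -19.500, 8.500°) → follower=(40.500, 5.500, 89.500°)
step 1: Δleader=(-23.000, -7.000, 0.000°), engaged; cmd=(-91.500, -7.500, -0.500°) → follower=(-51.000, -2.000, 89.000°)
step 2: Δleader=(9.000, -22.000, 0.000°), engaged; cmd=(36.500, -22.500, -0.500°) → follower=(-14.500, -24.500, 88.500°)
step 3: Δleader=(10.000, 19.000, 20.000°), disengaged; cmd=(0,0,0) → follower holds at (-14.500, -24.500, 88.500°)
step 4: Δleader=(14.000, 17.000, 0.000°), engaged; cmd=(56.500, 16.500, -0.500°) → follower=(42.000, -8.000, 88.000°)

40.500 5.500 89.500
-51.000 -2.000 89.000
-14.500 -24.500 88.500
-14.500 -24.500 88.500
42.000 -8.000 88.000
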